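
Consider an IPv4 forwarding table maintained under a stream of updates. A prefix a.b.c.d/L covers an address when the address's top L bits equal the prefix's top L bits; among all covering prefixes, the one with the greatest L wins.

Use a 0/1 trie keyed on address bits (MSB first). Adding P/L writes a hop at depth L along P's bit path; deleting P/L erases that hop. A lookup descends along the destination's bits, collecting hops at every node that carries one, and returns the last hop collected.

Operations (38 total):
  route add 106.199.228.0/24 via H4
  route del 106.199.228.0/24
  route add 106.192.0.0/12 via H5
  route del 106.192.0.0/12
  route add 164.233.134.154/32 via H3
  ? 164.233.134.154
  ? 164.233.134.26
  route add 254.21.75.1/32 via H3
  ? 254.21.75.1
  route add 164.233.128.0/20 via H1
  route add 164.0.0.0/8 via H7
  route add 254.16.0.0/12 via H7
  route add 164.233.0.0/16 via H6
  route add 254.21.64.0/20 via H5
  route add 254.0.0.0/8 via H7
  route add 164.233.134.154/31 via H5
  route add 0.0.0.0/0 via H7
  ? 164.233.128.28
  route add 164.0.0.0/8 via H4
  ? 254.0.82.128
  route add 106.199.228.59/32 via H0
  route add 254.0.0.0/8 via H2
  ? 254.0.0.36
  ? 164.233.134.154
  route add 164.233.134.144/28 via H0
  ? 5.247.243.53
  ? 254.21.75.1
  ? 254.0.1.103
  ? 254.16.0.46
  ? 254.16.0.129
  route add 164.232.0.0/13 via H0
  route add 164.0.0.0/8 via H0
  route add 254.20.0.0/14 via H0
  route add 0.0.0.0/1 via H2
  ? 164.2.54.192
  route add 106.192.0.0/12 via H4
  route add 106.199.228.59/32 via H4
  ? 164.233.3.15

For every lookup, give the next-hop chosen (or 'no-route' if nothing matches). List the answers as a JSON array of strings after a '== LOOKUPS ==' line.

Apply in order:
  add 106.199.228.0/24 -> H4 at depth 24
  - 106.199.228.0/24 clear@24
  add 106.192.0.0/12 -> H5 at depth 12
  - 106.192.0.0/12 clear@12
  add 164.233.134.154/32 -> H3 at depth 32
  ? 164.233.134.154  path d0:-→d1:-→d2:-→d3:-→d4:-→d5:-→d6:-→d7:-→d8:-→d9:-→d10:-→d11:-→d12:-→d13:-→d14:-→d15:-→d16:-→d17:-→d18:-→d19:-→d20:-→d21:-→d22:-→d23:-→d24:-→d25:-→d26:-→d27:-→d28:-→d29:-→d30:-→d31:-→d32:H3  best=H3
  ? 164.233.134.26  path d0:-→d1:-→d2:-→d3:-→d4:-→d5:-→d6:-→d7:-→d8:-→d9:-→d10:-→d11:-→d12:-→d13:-→d14:-→d15:-→d16:-→d17:-→d18:-→d19:-→d20:-→d21:-→d22:-→d23:-→d24:-  best=no-route
  add 254.21.75.1/32 -> H3 at depth 32
  ? 254.21.75.1  path d0:-→d1:-→d2:-→d3:-→d4:-→d5:-→d6:-→d7:-→d8:-→d9:-→d10:-→d11:-→d12:-→d13:-→d14:-→d15:-→d16:-→d17:-→d18:-→d19:-→d20:-→d21:-→d22:-→d23:-→d24:-→d25:-→d26:-→d27:-→d28:-→d29:-→d30:-→d31:-→d32:H3  best=H3
  add 164.233.128.0/20 -> H1 at depth 20
  add 164.0.0.0/8 -> H7 at depth 8
  add 254.16.0.0/12 -> H7 at depth 12
  add 164.233.0.0/16 -> H6 at depth 16
  add 254.21.64.0/20 -> H5 at depth 20
  add 254.0.0.0/8 -> H7 at depth 8
  add 164.233.134.154/31 -> H5 at depth 31
  add 0.0.0.0/0 -> H7 at depth 0
  ? 164.233.128.28  path d0:H7→d1:-→d2:-→d3:-→d4:-→d5:-→d6:-→d7:-→d8:H7→d9:-→d10:-→d11:-→d12:-→d13:-→d14:-→d15:-→d16:H6→d17:-→d18:-→d19:-→d20:H1→d21:-  best=H1
  add 164.0.0.0/8 -> H4 at depth 8
  ? 254.0.82.128  path d0:H7→d1:-→d2:-→d3:-→d4:-→d5:-→d6:-→d7:-→d8:H7→d9:-→d10:-→d11:-  best=H7
  add 106.199.228.59/32 -> H0 at depth 32
  add 254.0.0.0/8 -> H2 at depth 8
  ? 254.0.0.36  path d0:H7→d1:-→d2:-→d3:-→d4:-→d5:-→d6:-→d7:-→d8:H2→d9:-→d10:-→d11:-  best=H2
  ? 164.233.134.154  path d0:H7→d1:-→d2:-→d3:-→d4:-→d5:-→d6:-→d7:-→d8:H4→d9:-→d10:-→d11:-→d12:-→d13:-→d14:-→d15:-→d16:H6→d17:-→d18:-→d19:-→d20:H1→d21:-→d22:-→d23:-→d24:-→d25:-→d26:-→d27:-→d28:-→d29:-→d30:-→d31:H5→d32:H3  best=H3
  add 164.233.134.144/28 -> H0 at depth 28
  ? 5.247.243.53  path d0:H7→d1:-  best=H7
  ? 254.21.75.1  path d0:H7→d1:-→d2:-→d3:-→d4:-→d5:-→d6:-→d7:-→d8:H2→d9:-→d10:-→d11:-→d12:H7→d13:-→d14:-→d15:-→d16:-→d17:-→d18:-→d19:-→d20:H5→d21:-→d22:-→d23:-→d24:-→d25:-→d26:-→d27:-→d28:-→d29:-→d30:-→d31:-→d32:H3  best=H3
  ? 254.0.1.103  path d0:H7→d1:-→d2:-→d3:-→d4:-→d5:-→d6:-→d7:-→d8:H2→d9:-→d10:-→d11:-  best=H2
  ? 254.16.0.46  path d0:H7→d1:-→d2:-→d3:-→d4:-→d5:-→d6:-→d7:-→d8:H2→d9:-→d10:-→d11:-→d12:H7→d13:-  best=H7
  ? 254.16.0.129  path d0:H7→d1:-→d2:-→d3:-→d4:-→d5:-→d6:-→d7:-→d8:H2→d9:-→d10:-→d11:-→d12:H7→d13:-  best=H7
  add 164.232.0.0/13 -> H0 at depth 13
  add 164.0.0.0/8 -> H0 at depth 8
  add 254.20.0.0/14 -> H0 at depth 14
  add 0.0.0.0/1 -> H2 at depth 1
  ? 164.2.54.192  path d0:H7→d1:-→d2:-→d3:-→d4:-→d5:-→d6:-→d7:-→d8:H0  best=H0
  add 106.192.0.0/12 -> H4 at depth 12
  add 106.199.228.59/32 -> H4 at depth 32
  ? 164.233.3.15  path d0:H7→d1:-→d2:-→d3:-→d4:-→d5:-→d6:-→d7:-→d8:H0→d9:-→d10:-→d11:-→d12:-→d13:H0→d14:-→d15:-→d16:H6  best=H6

== LOOKUPS ==
["H3","no-route","H3","H1","H7","H2","H3","H7","H3","H2","H7","H7","H0","H6"]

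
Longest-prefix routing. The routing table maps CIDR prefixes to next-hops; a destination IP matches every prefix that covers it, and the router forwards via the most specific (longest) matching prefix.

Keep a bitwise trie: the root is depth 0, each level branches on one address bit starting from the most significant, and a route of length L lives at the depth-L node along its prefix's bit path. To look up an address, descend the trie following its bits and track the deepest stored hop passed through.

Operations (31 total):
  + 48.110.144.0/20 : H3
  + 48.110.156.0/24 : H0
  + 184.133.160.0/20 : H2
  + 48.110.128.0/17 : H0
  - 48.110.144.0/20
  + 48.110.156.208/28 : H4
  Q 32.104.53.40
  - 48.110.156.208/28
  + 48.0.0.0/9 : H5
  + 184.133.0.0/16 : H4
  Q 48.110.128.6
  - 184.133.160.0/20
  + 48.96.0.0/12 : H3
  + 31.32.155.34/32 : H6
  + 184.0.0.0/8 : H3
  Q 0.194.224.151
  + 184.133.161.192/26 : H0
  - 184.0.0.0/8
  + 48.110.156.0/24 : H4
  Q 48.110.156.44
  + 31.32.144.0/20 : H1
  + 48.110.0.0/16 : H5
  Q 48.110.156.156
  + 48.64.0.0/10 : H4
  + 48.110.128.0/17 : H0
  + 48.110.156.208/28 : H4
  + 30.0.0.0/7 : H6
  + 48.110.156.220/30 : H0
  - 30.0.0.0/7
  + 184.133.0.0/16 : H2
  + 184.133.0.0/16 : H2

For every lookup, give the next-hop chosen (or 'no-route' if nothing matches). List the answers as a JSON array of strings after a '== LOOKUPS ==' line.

Trace:
  + 48.110.144.0/20 (H3) depth=20
  + 48.110.156.0/24 (H0) depth=24
  + 184.133.160.0/20 (H2) depth=20
  + 48.110.128.0/17 (H0) depth=17
  del 48.110.144.0/20 (clear depth 20)
  + 48.110.156.208/28 (H4) depth=28
  ? 32.104.53.40  path d0:-→d1:-→d2:-→d3:-  best=no-route
  del 48.110.156.208/28 (clear depth 28)
  + 48.0.0.0/9 (H5) depth=9
  + 184.133.0.0/16 (H4) depth=16
  ? 48.110.128.6  path d0:-→d1:-→d2:-→d3:-→d4:-→d5:-→d6:-→d7:-→d8:-→d9:H5→d10:-→d11:-→d12:-→d13:-→d14:-→d15:-→d16:-→d17:H0→d18:-→d19:-  best=H0
  del 184.133.160.0/20 (clear depth 20)
  + 48.96.0.0/12 (H3) depth=12
  + 31.32.155.34/32 (H6) depth=32
  + 184.0.0.0/8 (H3) depth=8
  ? 0.194.224.151  path d0:-→d1:-→d2:-→d3:-  best=no-route
  + 184.133.161.192/26 (H0) depth=26
  del 184.0.0.0/8 (clear depth 8)
  + 48.110.156.0/24 (H4) depth=24
  ? 48.110.156.44  path d0:-→d1:-→d2:-→d3:-→d4:-→d5:-→d6:-→d7:-→d8:-→d9:H5→d10:-→d11:-→d12:H3→d13:-→d14:-→d15:-→d16:-→d17:H0→d18:-→d19:-→d20:-→d21:-→d22:-→d23:-→d24:H4  best=H4
  + 31.32.144.0/20 (H1) depth=20
  + 48.110.0.0/16 (H5) depth=16
  ? 48.110.156.156  path d0:-→d1:-→d2:-→d3:-→d4:-→d5:-→d6:-→d7:-→d8:-→d9:H5→d10:-→d11:-→d12:H3→d13:-→d14:-→d15:-→d16:H5→d17:H0→d18:-→d19:-→d20:-→d21:-→d22:-→d23:-→d24:H4→d25:-  best=H4
  + 48.64.0.0/10 (H4) depth=10
  + 48.110.128.0/17 (H0) depth=17
  + 48.110.156.208/28 (H4) depth=28
  + 30.0.0.0/7 (H6) depth=7
  + 48.110.156.220/30 (H0) depth=30
  del 30.0.0.0/7 (clear depth 7)
  + 184.133.0.0/16 (H2) depth=16
  + 184.133.0.0/16 (H2) depth=16

== LOOKUPS ==
["no-route","H0","no-route","H4","H4"]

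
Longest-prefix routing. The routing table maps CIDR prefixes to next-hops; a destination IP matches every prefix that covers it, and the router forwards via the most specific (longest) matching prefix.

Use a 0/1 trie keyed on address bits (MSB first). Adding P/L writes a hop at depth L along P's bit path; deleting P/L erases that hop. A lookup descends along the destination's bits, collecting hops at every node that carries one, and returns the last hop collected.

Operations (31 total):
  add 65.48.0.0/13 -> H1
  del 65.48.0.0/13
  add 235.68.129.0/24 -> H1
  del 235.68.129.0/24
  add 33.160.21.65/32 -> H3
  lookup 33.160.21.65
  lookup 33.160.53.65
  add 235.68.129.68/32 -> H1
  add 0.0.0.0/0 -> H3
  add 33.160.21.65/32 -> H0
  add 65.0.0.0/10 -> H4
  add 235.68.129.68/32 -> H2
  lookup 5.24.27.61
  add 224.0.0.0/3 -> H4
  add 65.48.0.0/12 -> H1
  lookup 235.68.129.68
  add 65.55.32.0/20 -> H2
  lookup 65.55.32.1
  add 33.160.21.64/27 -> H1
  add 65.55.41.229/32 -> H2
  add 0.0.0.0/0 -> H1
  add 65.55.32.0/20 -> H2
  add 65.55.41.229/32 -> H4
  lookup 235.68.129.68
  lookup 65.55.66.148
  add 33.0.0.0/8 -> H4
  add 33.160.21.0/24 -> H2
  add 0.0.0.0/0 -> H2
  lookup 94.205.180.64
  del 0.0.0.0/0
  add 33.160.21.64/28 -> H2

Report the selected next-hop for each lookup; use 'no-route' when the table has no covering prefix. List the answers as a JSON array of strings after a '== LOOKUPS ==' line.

Apply in order:
  + 65.48.0.0/13 (H1) depth=13
  del 65.48.0.0/13 (clear depth 13)
  + 235.68.129.0/24 (H1) depth=24
  del 235.68.129.0/24 (clear depth 24)
  + 33.160.21.65/32 (H3) depth=32
  Q 33.160.21.65: descend 00100001101000000001010101000001 ; hops seen [H3] ; pick H3
  Q 33.160.53.65: descend 001000011010000000 ; hops seen [∅] ; pick no-route
  + 235.68.129.68/32 (H1) depth=32
  + 0.0.0.0/0 (H3) depth=0
  + 33.160.21.65/32 (H0) depth=32
  + 65.0.0.0/10 (H4) depth=10
  + 235.68.129.68/32 (H2) depth=32
  Q 5.24.27.61: descend 00 ; hops seen [H3] ; pick H3
  + 224.0.0.0/3 (H4) depth=3
  + 65.48.0.0/12 (H1) depth=12
  Q 235.68.129.68: descend 11101011010001001000000101000100 ; hops seen [H3,H4,H2] ; pick H2
  + 65.55.32.0/20 (H2) depth=20
  Q 65.55.32.1: descend 01000001001101110010 ; hops seen [H3,H4,H1,H2] ; pick H2
  + 33.160.21.64/27 (H1) depth=27
  + 65.55.41.229/32 (H2) depth=32
  + 0.0.0.0/0 (H1) depth=0
  + 65.55.32.0/20 (H2) depth=20
  + 65.55.41.229/32 (H4) depth=32
  Q 235.68.129.68: descend 11101011010001001000000101000100 ; hops seen [H1,H4,H2] ; pick H2
  Q 65.55.66.148: descend 01000001001101110 ; hops seen [H1,H4,H1] ; pick H1
  + 33.0.0.0/8 (H4) depth=8
  + 33.160.21.0/24 (H2) depth=24
  + 0.0.0.0/0 (H2) depth=0
  Q 94.205.180.64: descend 010 ; hops seen [H2] ; pick H2
  del 0.0.0.0/0 (clear depth 0)
  + 33.160.21.64/28 (H2) depth=28

== LOOKUPS ==
["H3","no-route","H3","H2","H2","H2","H1","H2"]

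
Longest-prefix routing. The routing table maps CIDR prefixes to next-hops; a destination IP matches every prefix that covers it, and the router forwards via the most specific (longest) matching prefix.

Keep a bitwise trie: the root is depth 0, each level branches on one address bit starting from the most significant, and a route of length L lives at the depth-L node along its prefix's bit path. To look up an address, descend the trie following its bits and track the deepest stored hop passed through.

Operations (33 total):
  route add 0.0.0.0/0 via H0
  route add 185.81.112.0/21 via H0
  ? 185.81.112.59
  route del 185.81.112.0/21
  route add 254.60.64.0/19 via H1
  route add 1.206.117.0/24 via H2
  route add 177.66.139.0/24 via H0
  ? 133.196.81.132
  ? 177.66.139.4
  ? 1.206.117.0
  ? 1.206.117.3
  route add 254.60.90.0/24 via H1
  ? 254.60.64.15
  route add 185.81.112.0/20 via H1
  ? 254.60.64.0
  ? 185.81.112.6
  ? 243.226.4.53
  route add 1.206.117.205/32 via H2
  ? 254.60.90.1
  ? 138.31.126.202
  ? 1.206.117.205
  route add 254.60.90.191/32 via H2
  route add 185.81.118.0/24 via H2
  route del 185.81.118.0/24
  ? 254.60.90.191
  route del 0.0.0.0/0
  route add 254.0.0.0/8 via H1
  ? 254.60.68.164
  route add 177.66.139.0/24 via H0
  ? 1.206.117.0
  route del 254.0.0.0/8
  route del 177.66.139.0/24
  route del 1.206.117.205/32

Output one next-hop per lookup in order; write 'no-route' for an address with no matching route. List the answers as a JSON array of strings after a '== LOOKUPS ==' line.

Process each operation:
  + 0.0.0.0/0 (H0) depth=0
  + 185.81.112.0/21 (H0) depth=21
  Q 185.81.112.59: descend 101110010101000101110 ; hops seen [H0,H0] ; pick H0
  del 185.81.112.0/21 (clear depth 21)
  + 254.60.64.0/19 (H1) depth=19
  + 1.206.117.0/24 (H2) depth=24
  + 177.66.139.0/24 (H0) depth=24
  Q 133.196.81.132: descend 10 ; hops seen [H0] ; pick H0
  Q 177.66.139.4: descend 101100010100001010001011 ; hops seen [H0,H0] ; pick H0
  Q 1.206.117.0: descend 000000011100111001110101 ; hops seen [H0,H2] ; pick H2
  Q 1.206.117.3: descend 000000011100111001110101 ; hops seen [H0,H2] ; pick H2
  + 254.60.90.0/24 (H1) depth=24
  Q 254.60.64.15: descend 1111111000111100010 ; hops seen [H0,H1] ; pick H1
  + 185.81.112.0/20 (H1) depth=20
  Q 254.60.64.0: descend 1111111000111100010 ; hops seen [H0,H1] ; pick H1
  Q 185.81.112.6: descend 101110010101000101110 ; hops seen [H0,H1] ; pick H1
  Q 243.226.4.53: descend 1111 ; hops seen [H0] ; pick H0
  + 1.206.117.205/32 (H2) depth=32
  Q 254.60.90.1: descend 111111100011110001011010 ; hops seen [H0,H1,H1] ; pick H1
  Q 138.31.126.202: descend 10 ; hops seen [H0] ; pick H0
  Q 1.206.117.205: descend 00000001110011100111010111001101 ; hops seen [H0,H2,H2] ; pick H2
  + 254.60.90.191/32 (H2) depth=32
  + 185.81.118.0/24 (H2) depth=24
  del 185.81.118.0/24 (clear depth 24)
  Q 254.60.90.191: descend 11111110001111000101101010111111 ; hops seen [H0,H1,H1,H2] ; pick H2
  del 0.0.0.0/0 (clear depth 0)
  + 254.0.0.0/8 (H1) depth=8
  Q 254.60.68.164: descend 1111111000111100010 ; hops seen [H1,H1] ; pick H1
  + 177.66.139.0/24 (H0) depth=24
  Q 1.206.117.0: descend 000000011100111001110101 ; hops seen [H2] ; pick H2
  del 254.0.0.0/8 (clear depth 8)
  del 177.66.139.0/24 (clear depth 24)
  del 1.206.117.205/32 (clear depth 32)

== LOOKUPS ==
["H0","H0","H0","H2","H2","H1","H1","H1","H0","H1","H0","H2","H2","H1","H2"]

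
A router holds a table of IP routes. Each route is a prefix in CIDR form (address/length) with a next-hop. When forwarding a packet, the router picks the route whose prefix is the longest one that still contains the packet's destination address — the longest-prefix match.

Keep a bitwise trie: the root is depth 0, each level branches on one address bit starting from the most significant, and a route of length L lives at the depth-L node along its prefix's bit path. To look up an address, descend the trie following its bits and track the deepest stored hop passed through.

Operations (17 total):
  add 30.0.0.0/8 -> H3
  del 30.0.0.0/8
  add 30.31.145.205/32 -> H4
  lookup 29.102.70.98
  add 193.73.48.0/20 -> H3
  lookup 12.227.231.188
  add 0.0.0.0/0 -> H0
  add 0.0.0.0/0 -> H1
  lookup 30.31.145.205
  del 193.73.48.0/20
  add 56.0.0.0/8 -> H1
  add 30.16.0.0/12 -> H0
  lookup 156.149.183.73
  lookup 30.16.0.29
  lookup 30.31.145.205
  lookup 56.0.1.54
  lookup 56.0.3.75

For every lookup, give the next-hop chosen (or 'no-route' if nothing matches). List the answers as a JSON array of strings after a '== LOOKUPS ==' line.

Trace:
  add 30.0.0.0/8 -> H3 at depth 8
  del 30.0.0.0/8 (clear depth 8)
  add 30.31.145.205/32 -> H4 at depth 32
  ? 29.102.70.98  path d0:-→d1:-→d2:-→d3:-→d4:-→d5:-→d6:-  best=no-route
  add 193.73.48.0/20 -> H3 at depth 20
  ? 12.227.231.188  path d0:-→d1:-→d2:-→d3:-  best=no-route
  add 0.0.0.0/0 -> H0 at depth 0
  add 0.0.0.0/0 -> H1 at depth 0
  ? 30.31.145.205  path d0:H1→d1:-→d2:-→d3:-→d4:-→d5:-→d6:-→d7:-→d8:-→d9:-→d10:-→d11:-→d12:-→d13:-→d14:-→d15:-→d16:-→d17:-→d18:-→d19:-→d20:-→d21:-→d22:-→d23:-→d24:-→d25:-→d26:-→d27:-→d28:-→d29:-→d30:-→d31:-→d32:H4  best=H4
  del 193.73.48.0/20 (clear depth 20)
  add 56.0.0.0/8 -> H1 at depth 8
  add 30.16.0.0/12 -> H0 at depth 12
  ? 156.149.183.73  path d0:H1→d1:-  best=H1
  ? 30.16.0.29  path d0:H1→d1:-→d2:-→d3:-→d4:-→d5:-→d6:-→d7:-→d8:-→d9:-→d10:-→d11:-→d12:H0  best=H0
  ? 30.31.145.205  path d0:H1→d1:-→d2:-→d3:-→d4:-→d5:-→d6:-→d7:-→d8:-→d9:-→d10:-→d11:-→d12:H0→d13:-→d14:-→d15:-→d16:-→d17:-→d18:-→d19:-→d20:-→d21:-→d22:-→d23:-→d24:-→d25:-→d26:-→d27:-→d28:-→d29:-→d30:-→d31:-→d32:H4  best=H4
  ? 56.0.1.54  path d0:H1→d1:-→d2:-→d3:-→d4:-→d5:-→d6:-→d7:-→d8:H1  best=H1
  ? 56.0.3.75  path d0:H1→d1:-→d2:-→d3:-→d4:-→d5:-→d6:-→d7:-→d8:H1  best=H1

== LOOKUPS ==
["no-route","no-route","H4","H1","H0","H4","H1","H1"]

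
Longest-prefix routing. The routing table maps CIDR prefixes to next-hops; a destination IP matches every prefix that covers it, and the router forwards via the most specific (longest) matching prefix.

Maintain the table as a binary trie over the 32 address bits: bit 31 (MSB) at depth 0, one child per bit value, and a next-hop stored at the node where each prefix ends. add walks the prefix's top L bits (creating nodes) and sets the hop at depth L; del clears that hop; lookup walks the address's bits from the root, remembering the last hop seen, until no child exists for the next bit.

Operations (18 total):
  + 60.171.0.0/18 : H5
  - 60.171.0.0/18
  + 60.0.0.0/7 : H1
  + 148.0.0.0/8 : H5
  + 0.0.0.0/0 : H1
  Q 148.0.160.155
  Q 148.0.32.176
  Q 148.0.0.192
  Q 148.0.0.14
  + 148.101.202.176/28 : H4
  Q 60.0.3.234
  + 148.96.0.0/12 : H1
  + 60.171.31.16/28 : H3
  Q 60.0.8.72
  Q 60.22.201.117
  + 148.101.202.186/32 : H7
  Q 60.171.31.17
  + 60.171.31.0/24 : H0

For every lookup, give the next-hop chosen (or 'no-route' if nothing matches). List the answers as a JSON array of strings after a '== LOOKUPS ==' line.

Process each operation:
  + 60.171.0.0/18 (H5) depth=18
  - 60.171.0.0/18 clear@18
  + 60.0.0.0/7 (H1) depth=7
  + 148.0.0.0/8 (H5) depth=8
  + 0.0.0.0/0 (H1) depth=0
  ? 148.0.160.155  path d0:H1→d1:-→d2:-→d3:-→d4:-→d5:-→d6:-→d7:-→d8:H5  best=H5
  ? 148.0.32.176  path d0:H1→d1:-→d2:-→d3:-→d4:-→d5:-→d6:-→d7:-→d8:H5  best=H5
  ? 148.0.0.192  path d0:H1→d1:-→d2:-→d3:-→d4:-→d5:-→d6:-→d7:-→d8:H5  best=H5
  ? 148.0.0.14  path d0:H1→d1:-→d2:-→d3:-→d4:-→d5:-→d6:-→d7:-→d8:H5  best=H5
  + 148.101.202.176/28 (H4) depth=28
  ? 60.0.3.234  path d0:H1→d1:-→d2:-→d3:-→d4:-→d5:-→d6:-→d7:H1→d8:-  best=H1
  + 148.96.0.0/12 (H1) depth=12
  + 60.171.31.16/28 (H3) depth=28
  ? 60.0.8.72  path d0:H1→d1:-→d2:-→d3:-→d4:-→d5:-→d6:-→d7:H1→d8:-  best=H1
  ? 60.22.201.117  path d0:H1→d1:-→d2:-→d3:-→d4:-→d5:-→d6:-→d7:H1→d8:-  best=H1
  + 148.101.202.186/32 (H7) depth=32
  ? 60.171.31.17  path d0:H1→d1:-→d2:-→d3:-→d4:-→d5:-→d6:-→d7:H1→d8:-→d9:-→d10:-→d11:-→d12:-→d13:-→d14:-→d15:-→d16:-→d17:-→d18:-→d19:-→d20:-→d21:-→d22:-→d23:-→d24:-→d25:-→d26:-→d27:-→d28:H3  best=H3
  + 60.171.31.0/24 (H0) depth=24

== LOOKUPS ==
["H5","H5","H5","H5","H1","H1","H1","H3"]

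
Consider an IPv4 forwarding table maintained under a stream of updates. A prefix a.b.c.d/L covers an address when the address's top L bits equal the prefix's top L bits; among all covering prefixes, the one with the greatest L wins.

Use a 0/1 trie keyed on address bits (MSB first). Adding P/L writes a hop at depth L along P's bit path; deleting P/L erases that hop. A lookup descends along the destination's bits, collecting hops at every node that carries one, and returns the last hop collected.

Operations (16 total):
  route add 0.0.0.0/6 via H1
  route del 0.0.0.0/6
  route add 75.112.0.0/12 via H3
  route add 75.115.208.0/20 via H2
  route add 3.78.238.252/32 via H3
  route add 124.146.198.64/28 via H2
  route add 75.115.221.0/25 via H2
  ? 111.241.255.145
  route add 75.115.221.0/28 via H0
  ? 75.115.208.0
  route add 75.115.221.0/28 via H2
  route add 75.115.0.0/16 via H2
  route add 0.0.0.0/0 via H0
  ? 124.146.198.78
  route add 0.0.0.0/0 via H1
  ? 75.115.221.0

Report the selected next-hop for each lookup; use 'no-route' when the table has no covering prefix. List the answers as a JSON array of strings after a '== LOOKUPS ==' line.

Process each operation:
  + 0.0.0.0/6 (H1) depth=6
  del 0.0.0.0/6 (clear depth 6)
  + 75.112.0.0/12 (H3) depth=12
  + 75.115.208.0/20 (H2) depth=20
  + 3.78.238.252/32 (H3) depth=32
  + 124.146.198.64/28 (H2) depth=28
  + 75.115.221.0/25 (H2) depth=25
  ? 111.241.255.145  path d0:-→d1:-→d2:-→d3:-  best=no-route
  + 75.115.221.0/28 (H0) depth=28
  ? 75.115.208.0  path d0:-→d1:-→d2:-→d3:-→d4:-→d5:-→d6:-→d7:-→d8:-→d9:-→d10:-→d11:-→d12:H3→d13:-→d14:-→d15:-→d16:-→d17:-→d18:-→d19:-→d20:H2  best=H2
  + 75.115.221.0/28 (H2) depth=28
  + 75.115.0.0/16 (H2) depth=16
  + 0.0.0.0/0 (H0) depth=0
  ? 124.146.198.78  path d0:H0→d1:-→d2:-→d3:-→d4:-→d5:-→d6:-→d7:-→d8:-→d9:-→d10:-→d11:-→d12:-→d13:-→d14:-→d15:-→d16:-→d17:-→d18:-→d19:-→d20:-→d21:-→d22:-→d23:-→d24:-→d25:-→d26:-→d27:-→d28:H2  best=H2
  + 0.0.0.0/0 (H1) depth=0
  ? 75.115.221.0  path d0:H1→d1:-→d2:-→d3:-→d4:-→d5:-→d6:-→d7:-→d8:-→d9:-→d10:-→d11:-→d12:H3→d13:-→d14:-→d15:-→d16:H2→d17:-→d18:-→d19:-→d20:H2→d21:-→d22:-→d23:-→d24:-→d25:H2→d26:-→d27:-→d28:H2  best=H2

== LOOKUPS ==
["no-route","H2","H2","H2"]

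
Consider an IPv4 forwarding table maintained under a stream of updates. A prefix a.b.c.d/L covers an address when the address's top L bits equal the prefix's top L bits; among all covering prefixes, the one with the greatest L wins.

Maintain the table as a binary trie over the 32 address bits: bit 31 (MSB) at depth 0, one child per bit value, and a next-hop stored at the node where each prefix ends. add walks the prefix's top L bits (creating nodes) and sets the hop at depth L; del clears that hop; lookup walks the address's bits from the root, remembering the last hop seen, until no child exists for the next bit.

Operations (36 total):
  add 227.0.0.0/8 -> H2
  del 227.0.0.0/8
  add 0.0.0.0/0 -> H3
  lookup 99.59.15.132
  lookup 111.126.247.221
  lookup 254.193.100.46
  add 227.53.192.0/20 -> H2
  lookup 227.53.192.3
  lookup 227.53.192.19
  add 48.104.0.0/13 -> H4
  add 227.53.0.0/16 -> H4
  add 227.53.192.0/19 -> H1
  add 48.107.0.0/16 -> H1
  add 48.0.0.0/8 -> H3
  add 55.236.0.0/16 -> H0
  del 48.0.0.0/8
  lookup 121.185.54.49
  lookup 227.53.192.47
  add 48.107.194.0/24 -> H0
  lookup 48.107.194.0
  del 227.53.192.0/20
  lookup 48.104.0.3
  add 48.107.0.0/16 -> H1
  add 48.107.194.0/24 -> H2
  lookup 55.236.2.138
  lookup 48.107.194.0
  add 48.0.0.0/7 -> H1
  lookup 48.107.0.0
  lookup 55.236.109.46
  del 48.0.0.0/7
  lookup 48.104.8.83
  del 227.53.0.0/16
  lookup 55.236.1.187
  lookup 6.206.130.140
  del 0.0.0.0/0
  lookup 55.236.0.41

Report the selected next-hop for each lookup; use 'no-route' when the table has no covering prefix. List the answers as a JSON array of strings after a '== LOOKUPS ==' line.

Apply in order:
  add 227.0.0.0/8 -> H2 at depth 8
  - 227.0.0.0/8 clear@8
  add 0.0.0.0/0 -> H3 at depth 0
  ? 99.59.15.132  path d0:H3  best=H3
  ? 111.126.247.221  path d0:H3  best=H3
  ? 254.193.100.46  path d0:H3→d1:-→d2:-→d3:-  best=H3
  add 227.53.192.0/20 -> H2 at depth 20
  ? 227.53.192.3  path d0:H3→d1:-→d2:-→d3:-→d4:-→d5:-→d6:-→d7:-→d8:-→d9:-→d10:-→d11:-→d12:-→d13:-→d14:-→d15:-→d16:-→d17:-→d18:-→d19:-→d20:H2  best=H2
  ? 227.53.192.19  path d0:H3→d1:-→d2:-→d3:-→d4:-→d5:-→d6:-→d7:-→d8:-→d9:-→d10:-→d11:-→d12:-→d13:-→d14:-→d15:-→d16:-→d17:-→d18:-→d19:-→d20:H2  best=H2
  add 48.104.0.0/13 -> H4 at depth 13
  add 227.53.0.0/16 -> H4 at depth 16
  add 227.53.192.0/19 -> H1 at depth 19
  add 48.107.0.0/16 -> H1 at depth 16
  add 48.0.0.0/8 -> H3 at depth 8
  add 55.236.0.0/16 -> H0 at depth 16
  - 48.0.0.0/8 clear@8
  ? 121.185.54.49  path d0:H3→d1:-  best=H3
  ? 227.53.192.47  path d0:H3→d1:-→d2:-→d3:-→d4:-→d5:-→d6:-→d7:-→d8:-→d9:-→d10:-→d11:-→d12:-→d13:-→d14:-→d15:-→d16:H4→d17:-→d18:-→d19:H1→d20:H2  best=H2
  add 48.107.194.0/24 -> H0 at depth 24
  ? 48.107.194.0  path d0:H3→d1:-→d2:-→d3:-→d4:-→d5:-→d6:-→d7:-→d8:-→d9:-→d10:-→d11:-→d12:-→d13:H4→d14:-→d15:-→d16:H1→d17:-→d18:-→d19:-→d20:-→d21:-→d22:-→d23:-→d24:H0  best=H0
  - 227.53.192.0/20 clear@20
  ? 48.104.0.3  path d0:H3→d1:-→d2:-→d3:-→d4:-→d5:-→d6:-→d7:-→d8:-→d9:-→d10:-→d11:-→d12:-→d13:H4→d14:-  best=H4
  add 48.107.0.0/16 -> H1 at depth 16
  add 48.107.194.0/24 -> H2 at depth 24
  ? 55.236.2.138  path d0:H3→d1:-→d2:-→d3:-→d4:-→d5:-→d6:-→d7:-→d8:-→d9:-→d10:-→d11:-→d12:-→d13:-→d14:-→d15:-→d16:H0  best=H0
  ? 48.107.194.0  path d0:H3→d1:-→d2:-→d3:-→d4:-→d5:-→d6:-→d7:-→d8:-→d9:-→d10:-→d11:-→d12:-→d13:H4→d14:-→d15:-→d16:H1→d17:-→d18:-→d19:-→d20:-→d21:-→d22:-→d23:-→d24:H2  best=H2
  add 48.0.0.0/7 -> H1 at depth 7
  ? 48.107.0.0  path d0:H3→d1:-→d2:-→d3:-→d4:-→d5:-→d6:-→d7:H1→d8:-→d9:-→d10:-→d11:-→d12:-→d13:H4→d14:-→d15:-→d16:H1  best=H1
  ? 55.236.109.46  path d0:H3→d1:-→d2:-→d3:-→d4:-→d5:-→d6:-→d7:-→d8:-→d9:-→d10:-→d11:-→d12:-→d13:-→d14:-→d15:-→d16:H0  best=H0
  - 48.0.0.0/7 clear@7
  ? 48.104.8.83  path d0:H3→d1:-→d2:-→d3:-→d4:-→d5:-→d6:-→d7:-→d8:-→d9:-→d10:-→d11:-→d12:-→d13:H4→d14:-  best=H4
  - 227.53.0.0/16 clear@16
  ? 55.236.1.187  path d0:H3→d1:-→d2:-→d3:-→d4:-→d5:-→d6:-→d7:-→d8:-→d9:-→d10:-→d11:-→d12:-→d13:-→d14:-→d15:-→d16:H0  best=H0
  ? 6.206.130.140  path d0:H3→d1:-→d2:-  best=H3
  - 0.0.0.0/0 clear@0
  ? 55.236.0.41  path d0:-→d1:-→d2:-→d3:-→d4:-→d5:-→d6:-→d7:-→d8:-→d9:-→d10:-→d11:-→d12:-→d13:-→d14:-→d15:-→d16:H0  best=H0

== LOOKUPS ==
["H3","H3","H3","H2","H2","H3","H2","H0","H4","H0","H2","H1","H0","H4","H0","H3","H0"]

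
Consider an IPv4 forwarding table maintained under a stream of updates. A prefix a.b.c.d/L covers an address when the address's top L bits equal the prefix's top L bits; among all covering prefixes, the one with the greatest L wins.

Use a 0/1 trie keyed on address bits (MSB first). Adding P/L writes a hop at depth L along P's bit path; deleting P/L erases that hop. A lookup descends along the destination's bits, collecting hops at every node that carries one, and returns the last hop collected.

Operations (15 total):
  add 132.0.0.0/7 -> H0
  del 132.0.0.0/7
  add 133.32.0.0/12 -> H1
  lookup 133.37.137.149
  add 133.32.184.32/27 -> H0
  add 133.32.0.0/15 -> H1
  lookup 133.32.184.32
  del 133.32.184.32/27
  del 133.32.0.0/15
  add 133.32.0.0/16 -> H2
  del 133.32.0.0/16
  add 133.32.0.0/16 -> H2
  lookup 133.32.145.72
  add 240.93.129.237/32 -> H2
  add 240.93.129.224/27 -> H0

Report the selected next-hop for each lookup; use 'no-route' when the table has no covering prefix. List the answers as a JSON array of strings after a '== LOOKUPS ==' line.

Apply in order:
  + 132.0.0.0/7 (H0) depth=7
  del 132.0.0.0/7 (clear depth 7)
  + 133.32.0.0/12 (H1) depth=12
  lookup 133.37.137.149: bits 100001010010 walk d0:-→d1:-→d2:-→d3:-→d4:-→d5:-→d6:-→d7:-→d8:-→d9:-→d10:-→d11:-→d12:H1 -> H1
  + 133.32.184.32/27 (H0) depth=27
  + 133.32.0.0/15 (H1) depth=15
  lookup 133.32.184.32: bits 100001010010000010111000001 walk d0:-→d1:-→d2:-→d3:-→d4:-→d5:-→d6:-→d7:-→d8:-→d9:-→d10:-→d11:-→d12:H1→d13:-→d14:-→d15:H1→d16:-→d17:-→d18:-→d19:-→d20:-→d21:-→d22:-→d23:-→d24:-→d25:-→d26:-→d27:H0 -> H0
  del 133.32.184.32/27 (clear depth 27)
  del 133.32.0.0/15 (clear depth 15)
  + 133.32.0.0/16 (H2) depth=16
  del 133.32.0.0/16 (clear depth 16)
  + 133.32.0.0/16 (H2) depth=16
  lookup 133.32.145.72: bits 100001010010000010 walk d0:-→d1:-→d2:-→d3:-→d4:-→d5:-→d6:-→d7:-→d8:-→d9:-→d10:-→d11:-→d12:H1→d13:-→d14:-→d15:-→d16:H2→d17:-→d18:- -> H2
  + 240.93.129.237/32 (H2) depth=32
  + 240.93.129.224/27 (H0) depth=27

== LOOKUPS ==
["H1","H0","H2"]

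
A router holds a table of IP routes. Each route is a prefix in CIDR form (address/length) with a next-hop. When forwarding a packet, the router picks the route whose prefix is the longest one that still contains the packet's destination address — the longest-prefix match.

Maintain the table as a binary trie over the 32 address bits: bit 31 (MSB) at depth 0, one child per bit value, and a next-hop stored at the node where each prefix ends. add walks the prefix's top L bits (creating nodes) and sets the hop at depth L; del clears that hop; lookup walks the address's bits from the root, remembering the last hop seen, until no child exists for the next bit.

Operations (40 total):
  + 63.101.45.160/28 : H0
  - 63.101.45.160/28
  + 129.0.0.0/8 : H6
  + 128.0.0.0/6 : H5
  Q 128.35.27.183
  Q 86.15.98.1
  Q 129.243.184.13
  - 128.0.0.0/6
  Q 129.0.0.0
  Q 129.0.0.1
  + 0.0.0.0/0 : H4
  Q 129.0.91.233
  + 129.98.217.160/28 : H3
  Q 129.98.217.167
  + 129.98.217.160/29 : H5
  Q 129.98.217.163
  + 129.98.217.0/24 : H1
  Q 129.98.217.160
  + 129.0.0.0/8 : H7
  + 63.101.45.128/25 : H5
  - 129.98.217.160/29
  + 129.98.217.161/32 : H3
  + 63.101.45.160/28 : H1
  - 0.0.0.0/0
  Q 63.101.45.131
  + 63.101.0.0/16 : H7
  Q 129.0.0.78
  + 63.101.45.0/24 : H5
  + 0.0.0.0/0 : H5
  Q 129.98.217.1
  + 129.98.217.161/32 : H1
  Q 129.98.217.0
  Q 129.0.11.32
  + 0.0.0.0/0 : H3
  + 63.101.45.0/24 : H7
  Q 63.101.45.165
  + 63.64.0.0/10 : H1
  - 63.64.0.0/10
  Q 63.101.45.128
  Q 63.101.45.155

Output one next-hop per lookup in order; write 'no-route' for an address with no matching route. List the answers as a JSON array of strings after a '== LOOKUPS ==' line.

Apply in order:
  add 63.101.45.160/28 -> H0 at depth 28
  del 63.101.45.160/28 (clear depth 28)
  add 129.0.0.0/8 -> H6 at depth 8
  add 128.0.0.0/6 -> H5 at depth 6
  ? 128.35.27.183  path d0:-→d1:-→d2:-→d3:-→d4:-→d5:-→d6:H5→d7:-  best=H5
  ? 86.15.98.1  path d0:-→d1:-  best=no-route
  ? 129.243.184.13  path d0:-→d1:-→d2:-→d3:-→d4:-→d5:-→d6:H5→d7:-→d8:H6  best=H6
  del 128.0.0.0/6 (clear depth 6)
  ? 129.0.0.0  path d0:-→d1:-→d2:-→d3:-→d4:-→d5:-→d6:-→d7:-→d8:H6  best=H6
  ? 129.0.0.1  path d0:-→d1:-→d2:-→d3:-→d4:-→d5:-→d6:-→d7:-→d8:H6  best=H6
  add 0.0.0.0/0 -> H4 at depth 0
  ? 129.0.91.233  path d0:H4→d1:-→d2:-→d3:-→d4:-→d5:-→d6:-→d7:-→d8:H6  best=H6
  add 129.98.217.160/28 -> H3 at depth 28
  ? 129.98.217.167  path d0:H4→d1:-→d2:-→d3:-→d4:-→d5:-→d6:-→d7:-→d8:H6→d9:-→d10:-→d11:-→d12:-→d13:-→d14:-→d15:-→d16:-→d17:-→d18:-→d19:-→d20:-→d21:-→d22:-→d23:-→d24:-→d25:-→d26:-→d27:-→d28:H3  best=H3
  add 129.98.217.160/29 -> H5 at depth 29
  ? 129.98.217.163  path d0:H4→d1:-→d2:-→d3:-→d4:-→d5:-→d6:-→d7:-→d8:H6→d9:-→d10:-→d11:-→d12:-→d13:-→d14:-→d15:-→d16:-→d17:-→d18:-→d19:-→d20:-→d21:-→d22:-→d23:-→d24:-→d25:-→d26:-→d27:-→d28:H3→d29:H5  best=H5
  add 129.98.217.0/24 -> H1 at depth 24
  ? 129.98.217.160  path d0:H4→d1:-→d2:-→d3:-→d4:-→d5:-→d6:-→d7:-→d8:H6→d9:-→d10:-→d11:-→d12:-→d13:-→d14:-→d15:-→d16:-→d17:-→d18:-→d19:-→d20:-→d21:-→d22:-→d23:-→d24:H1→d25:-→d26:-→d27:-→d28:H3→d29:H5  best=H5
  add 129.0.0.0/8 -> H7 at depth 8
  add 63.101.45.128/25 -> H5 at depth 25
  del 129.98.217.160/29 (clear depth 29)
  add 129.98.217.161/32 -> H3 at depth 32
  add 63.101.45.160/28 -> H1 at depth 28
  del 0.0.0.0/0 (clear depth 0)
  ? 63.101.45.131  path d0:-→d1:-→d2:-→d3:-→d4:-→d5:-→d6:-→d7:-→d8:-→d9:-→d10:-→d11:-→d12:-→d13:-→d14:-→d15:-→d16:-→d17:-→d18:-→d19:-→d20:-→d21:-→d22:-→d23:-→d24:-→d25:H5→d26:-  best=H5
  add 63.101.0.0/16 -> H7 at depth 16
  ? 129.0.0.78  path d0:-→d1:-→d2:-→d3:-→d4:-→d5:-→d6:-→d7:-→d8:H7→d9:-  best=H7
  add 63.101.45.0/24 -> H5 at depth 24
  add 0.0.0.0/0 -> H5 at depth 0
  ? 129.98.217.1  path d0:H5→d1:-→d2:-→d3:-→d4:-→d5:-→d6:-→d7:-→d8:H7→d9:-→d10:-→d11:-→d12:-→d13:-→d14:-→d15:-→d16:-→d17:-→d18:-→d19:-→d20:-→d21:-→d22:-→d23:-→d24:H1  best=H1
  add 129.98.217.161/32 -> H1 at depth 32
  ? 129.98.217.0  path d0:H5→d1:-→d2:-→d3:-→d4:-→d5:-→d6:-→d7:-→d8:H7→d9:-→d10:-→d11:-→d12:-→d13:-→d14:-→d15:-→d16:-→d17:-→d18:-→d19:-→d20:-→d21:-→d22:-→d23:-→d24:H1  best=H1
  ? 129.0.11.32  path d0:H5→d1:-→d2:-→d3:-→d4:-→d5:-→d6:-→d7:-→d8:H7→d9:-  best=H7
  add 0.0.0.0/0 -> H3 at depth 0
  add 63.101.45.0/24 -> H7 at depth 24
  ? 63.101.45.165  path d0:H3→d1:-→d2:-→d3:-→d4:-→d5:-→d6:-→d7:-→d8:-→d9:-→d10:-→d11:-→d12:-→d13:-→d14:-→d15:-→d16:H7→d17:-→d18:-→d19:-→d20:-→d21:-→d22:-→d23:-→d24:H7→d25:H5→d26:-→d27:-→d28:H1  best=H1
  add 63.64.0.0/10 -> H1 at depth 10
  del 63.64.0.0/10 (clear depth 10)
  ? 63.101.45.128  path d0:H3→d1:-→d2:-→d3:-→d4:-→d5:-→d6:-→d7:-→d8:-→d9:-→d10:-→d11:-→d12:-→d13:-→d14:-→d15:-→d16:H7→d17:-→d18:-→d19:-→d20:-→d21:-→d22:-→d23:-→d24:H7→d25:H5→d26:-  best=H5
  ? 63.101.45.155  path d0:H3→d1:-→d2:-→d3:-→d4:-→d5:-→d6:-→d7:-→d8:-→d9:-→d10:-→d11:-→d12:-→d13:-→d14:-→d15:-→d16:H7→d17:-→d18:-→d19:-→d20:-→d21:-→d22:-→d23:-→d24:H7→d25:H5→d26:-  best=H5

== LOOKUPS ==
["H5","no-route","H6","H6","H6","H6","H3","H5","H5","H5","H7","H1","H1","H7","H1","H5","H5"]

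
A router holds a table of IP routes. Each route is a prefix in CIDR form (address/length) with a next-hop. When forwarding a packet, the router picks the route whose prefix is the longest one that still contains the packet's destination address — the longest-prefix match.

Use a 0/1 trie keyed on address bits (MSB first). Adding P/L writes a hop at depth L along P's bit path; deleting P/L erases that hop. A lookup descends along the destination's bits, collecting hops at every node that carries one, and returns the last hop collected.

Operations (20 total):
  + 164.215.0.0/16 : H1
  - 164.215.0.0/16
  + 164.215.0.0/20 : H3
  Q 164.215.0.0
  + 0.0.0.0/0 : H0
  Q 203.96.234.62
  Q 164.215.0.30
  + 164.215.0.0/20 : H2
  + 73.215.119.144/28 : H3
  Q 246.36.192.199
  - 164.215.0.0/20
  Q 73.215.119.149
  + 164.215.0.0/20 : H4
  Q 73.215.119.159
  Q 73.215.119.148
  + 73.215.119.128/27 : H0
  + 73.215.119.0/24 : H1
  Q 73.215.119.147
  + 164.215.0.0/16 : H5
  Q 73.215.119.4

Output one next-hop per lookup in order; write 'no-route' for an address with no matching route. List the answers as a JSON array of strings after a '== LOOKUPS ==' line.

Process each operation:
  add 164.215.0.0/16 -> H1 at depth 16
  del 164.215.0.0/16 (clear depth 16)
  add 164.215.0.0/20 -> H3 at depth 20
  Q 164.215.0.0: descend 10100100110101110000 ; hops seen [H3] ; pick H3
  add 0.0.0.0/0 -> H0 at depth 0
  Q 203.96.234.62: descend 1 ; hops seen [H0] ; pick H0
  Q 164.215.0.30: descend 10100100110101110000 ; hops seen [H0,H3] ; pick H3
  add 164.215.0.0/20 -> H2 at depth 20
  add 73.215.119.144/28 -> H3 at depth 28
  Q 246.36.192.199: descend 1 ; hops seen [H0] ; pick H0
  del 164.215.0.0/20 (clear depth 20)
  Q 73.215.119.149: descend 0100100111010111011101111001 ; hops seen [H0,H3] ; pick H3
  add 164.215.0.0/20 -> H4 at depth 20
  Q 73.215.119.159: descend 0100100111010111011101111001 ; hops seen [H0,H3] ; pick H3
  Q 73.215.119.148: descend 0100100111010111011101111001 ; hops seen [H0,H3] ; pick H3
  add 73.215.119.128/27 -> H0 at depth 27
  add 73.215.119.0/24 -> H1 at depth 24
  Q 73.215.119.147: descend 0100100111010111011101111001 ; hops seen [H0,H1,H0,H3] ; pick H3
  add 164.215.0.0/16 -> H5 at depth 16
  Q 73.215.119.4: descend 010010011101011101110111 ; hops seen [H0,H1] ; pick H1

== LOOKUPS ==
["H3","H0","H3","H0","H3","H3","H3","H3","H1"]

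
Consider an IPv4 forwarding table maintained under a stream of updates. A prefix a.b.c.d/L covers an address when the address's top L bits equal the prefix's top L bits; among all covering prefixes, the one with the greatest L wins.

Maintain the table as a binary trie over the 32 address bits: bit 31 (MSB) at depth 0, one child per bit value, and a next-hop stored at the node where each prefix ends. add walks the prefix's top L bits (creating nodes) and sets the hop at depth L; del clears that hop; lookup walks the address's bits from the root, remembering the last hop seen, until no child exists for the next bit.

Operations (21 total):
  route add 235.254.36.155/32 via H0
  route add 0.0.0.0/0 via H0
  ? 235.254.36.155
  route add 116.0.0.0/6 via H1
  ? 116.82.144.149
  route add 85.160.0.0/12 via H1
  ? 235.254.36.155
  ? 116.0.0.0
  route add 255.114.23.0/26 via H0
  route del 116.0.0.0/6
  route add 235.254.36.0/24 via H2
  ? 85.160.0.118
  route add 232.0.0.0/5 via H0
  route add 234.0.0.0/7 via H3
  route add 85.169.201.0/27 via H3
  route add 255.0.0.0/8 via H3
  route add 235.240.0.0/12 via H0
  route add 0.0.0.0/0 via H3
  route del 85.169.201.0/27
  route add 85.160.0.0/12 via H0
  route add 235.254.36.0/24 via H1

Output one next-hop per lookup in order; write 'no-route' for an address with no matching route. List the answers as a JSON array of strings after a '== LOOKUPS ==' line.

Apply in order:
  + 235.254.36.155/32 (H0) depth=32
  + 0.0.0.0/0 (H0) depth=0
  lookup 235.254.36.155: bits 11101011111111100010010010011011 walk d0:H0→d1:-→d2:-→d3:-→d4:-→d5:-→d6:-→d7:-→d8:-→d9:-→d10:-→d11:-→d12:-→d13:-→d14:-→d15:-→d16:-→d17:-→d18:-→d19:-→d20:-→d21:-→d22:-→d23:-→d24:-→d25:-→d26:-→d27:-→d28:-→d29:-→d30:-→d31:-→d32:H0 -> H0
  + 116.0.0.0/6 (H1) depth=6
  lookup 116.82.144.149: bits 011101 walk d0:H0→d1:-→d2:-→d3:-→d4:-→d5:-→d6:H1 -> H1
  + 85.160.0.0/12 (H1) depth=12
  lookup 235.254.36.155: bits 11101011111111100010010010011011 walk d0:H0→d1:-→d2:-→d3:-→d4:-→d5:-→d6:-→d7:-→d8:-→d9:-→d10:-→d11:-→d12:-→d13:-→d14:-→d15:-→d16:-→d17:-→d18:-→d19:-→d20:-→d21:-→d22:-→d23:-→d24:-→d25:-→d26:-→d27:-→d28:-→d29:-→d30:-→d31:-→d32:H0 -> H0
  lookup 116.0.0.0: bits 011101 walk d0:H0→d1:-→d2:-→d3:-→d4:-→d5:-→d6:H1 -> H1
  + 255.114.23.0/26 (H0) depth=26
  - 116.0.0.0/6 clear@6
  + 235.254.36.0/24 (H2) depth=24
  lookup 85.160.0.118: bits 010101011010 walk d0:H0→d1:-→d2:-→d3:-→d4:-→d5:-→d6:-→d7:-→d8:-→d9:-→d10:-→d11:-→d12:H1 -> H1
  + 232.0.0.0/5 (H0) depth=5
  + 234.0.0.0/7 (H3) depth=7
  + 85.169.201.0/27 (H3) depth=27
  + 255.0.0.0/8 (H3) depth=8
  + 235.240.0.0/12 (H0) depth=12
  + 0.0.0.0/0 (H3) depth=0
  - 85.169.201.0/27 clear@27
  + 85.160.0.0/12 (H0) depth=12
  + 235.254.36.0/24 (H1) depth=24

== LOOKUPS ==
["H0","H1","H0","H1","H1"]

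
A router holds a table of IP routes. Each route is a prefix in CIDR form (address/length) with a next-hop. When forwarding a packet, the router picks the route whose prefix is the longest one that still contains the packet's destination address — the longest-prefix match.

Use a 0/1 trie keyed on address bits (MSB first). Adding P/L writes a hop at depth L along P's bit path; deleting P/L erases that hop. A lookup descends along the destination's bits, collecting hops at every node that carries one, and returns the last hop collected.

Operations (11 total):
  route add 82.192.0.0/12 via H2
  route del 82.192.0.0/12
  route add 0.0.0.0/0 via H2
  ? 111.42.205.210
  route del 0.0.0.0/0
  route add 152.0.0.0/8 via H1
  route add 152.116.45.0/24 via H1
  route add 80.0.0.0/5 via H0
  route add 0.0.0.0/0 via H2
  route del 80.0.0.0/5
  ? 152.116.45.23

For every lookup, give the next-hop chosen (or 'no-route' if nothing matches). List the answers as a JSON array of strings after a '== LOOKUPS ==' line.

Process each operation:
  add 82.192.0.0/12 -> H2 at depth 12
  - 82.192.0.0/12 clear@12
  add 0.0.0.0/0 -> H2 at depth 0
  Q 111.42.205.210: descend 01 ; hops seen [H2] ; pick H2
  - 0.0.0.0/0 clear@0
  add 152.0.0.0/8 -> H1 at depth 8
  add 152.116.45.0/24 -> H1 at depth 24
  add 80.0.0.0/5 -> H0 at depth 5
  add 0.0.0.0/0 -> H2 at depth 0
  - 80.0.0.0/5 clear@5
  Q 152.116.45.23: descend 100110000111010000101101 ; hops seen [H2,H1,H1] ; pick H1

== LOOKUPS ==
["H2","H1"]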